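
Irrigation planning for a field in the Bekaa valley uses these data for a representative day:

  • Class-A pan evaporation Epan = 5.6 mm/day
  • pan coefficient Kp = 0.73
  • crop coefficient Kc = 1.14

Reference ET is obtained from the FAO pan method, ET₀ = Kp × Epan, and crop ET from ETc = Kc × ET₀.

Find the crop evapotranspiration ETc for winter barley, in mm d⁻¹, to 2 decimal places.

ET₀ = 0.73 × 5.6 = 4.0880 mm/d
ETc = Kc × ET₀ = 1.14 × 4.0880 = 4.6603 mm/d

4.66 mm d⁻¹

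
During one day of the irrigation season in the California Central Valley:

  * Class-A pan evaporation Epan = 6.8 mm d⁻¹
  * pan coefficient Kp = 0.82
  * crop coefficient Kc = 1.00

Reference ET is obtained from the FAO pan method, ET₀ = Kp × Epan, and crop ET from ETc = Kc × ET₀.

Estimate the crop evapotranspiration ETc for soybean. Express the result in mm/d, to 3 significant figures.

5.58 mm/d

ET₀ = 0.82 × 6.8 = 5.5760 mm/d
ETc = Kc × ET₀ = 1.00 × 5.5760 = 5.5760 mm/d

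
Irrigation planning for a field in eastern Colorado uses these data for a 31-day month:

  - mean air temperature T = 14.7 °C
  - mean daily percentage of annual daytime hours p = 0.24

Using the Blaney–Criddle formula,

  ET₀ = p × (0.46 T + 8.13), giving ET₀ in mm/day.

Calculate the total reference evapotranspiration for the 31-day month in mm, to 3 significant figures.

ET₀ = 0.24 × (0.46 × 14.7 + 8.13) = 0.24 × 14.892 = 3.5741 mm/d
Monthly total = 3.5741 × 31 = 110.797 mm

111 mm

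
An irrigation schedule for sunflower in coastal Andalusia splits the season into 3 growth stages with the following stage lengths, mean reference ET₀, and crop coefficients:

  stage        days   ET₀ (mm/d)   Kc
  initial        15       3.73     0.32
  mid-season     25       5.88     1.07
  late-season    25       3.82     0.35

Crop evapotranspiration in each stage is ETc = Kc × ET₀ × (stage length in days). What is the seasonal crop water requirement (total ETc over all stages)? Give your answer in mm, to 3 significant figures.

initial: 0.32 × 3.73 × 15 = 17.90 mm
mid-season: 1.07 × 5.88 × 25 = 157.29 mm
late-season: 0.35 × 3.82 × 25 = 33.43 mm
Seasonal total = 208.62 mm

209 mm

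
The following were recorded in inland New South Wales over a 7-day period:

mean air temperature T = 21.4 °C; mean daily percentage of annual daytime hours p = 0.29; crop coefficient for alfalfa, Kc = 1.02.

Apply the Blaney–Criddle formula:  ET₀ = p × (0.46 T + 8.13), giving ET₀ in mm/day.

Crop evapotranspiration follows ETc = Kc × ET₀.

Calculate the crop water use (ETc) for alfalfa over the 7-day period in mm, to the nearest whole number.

ET₀ = 0.29 × (0.46 × 21.4 + 8.13) = 0.29 × 17.974 = 5.2125 mm/d
ETc = Kc × ET₀ = 1.02 × 5.2125 = 5.3168 mm/d
Over 7 days: 5.3168 × 7 = 37.218 mm

37 mm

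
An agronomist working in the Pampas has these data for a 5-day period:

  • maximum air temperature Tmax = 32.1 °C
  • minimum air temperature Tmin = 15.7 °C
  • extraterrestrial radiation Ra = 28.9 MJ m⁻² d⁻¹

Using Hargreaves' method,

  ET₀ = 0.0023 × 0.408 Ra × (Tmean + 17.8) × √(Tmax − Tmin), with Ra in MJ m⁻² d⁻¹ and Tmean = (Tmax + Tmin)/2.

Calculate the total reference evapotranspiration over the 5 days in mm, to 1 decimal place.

Tmean = (32.1 + 15.7)/2 = 23.90 °C
0.408 Ra = 0.408 × 28.9 = 11.7912 mm/d equivalent
ET₀ = 0.0023 × 11.7912 × (23.90 + 17.8) × √16.4 = 0.0023 × 11.7912 × 41.70 × 4.0497 = 4.5798 mm/d
Over 5 days: 4.5798 × 5 = 22.899 mm

22.9 mm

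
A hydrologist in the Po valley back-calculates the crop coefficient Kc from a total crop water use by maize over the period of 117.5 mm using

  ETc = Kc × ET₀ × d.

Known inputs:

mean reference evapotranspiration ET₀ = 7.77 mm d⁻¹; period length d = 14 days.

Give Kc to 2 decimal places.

1.08

ETc = Kc × ET₀ × d  ⇒  Kc = ETc / (ET₀ × d)
Kc = 117.5 / (7.77 × 14) = 117.5 / 108.78 = 1.0802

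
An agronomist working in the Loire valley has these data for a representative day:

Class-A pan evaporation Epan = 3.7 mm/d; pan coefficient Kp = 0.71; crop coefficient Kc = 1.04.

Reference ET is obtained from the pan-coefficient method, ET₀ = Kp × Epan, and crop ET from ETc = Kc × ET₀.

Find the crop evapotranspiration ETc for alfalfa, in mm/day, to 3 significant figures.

ET₀ = 0.71 × 3.7 = 2.6270 mm/d
ETc = Kc × ET₀ = 1.04 × 2.6270 = 2.7321 mm/d

2.73 mm/day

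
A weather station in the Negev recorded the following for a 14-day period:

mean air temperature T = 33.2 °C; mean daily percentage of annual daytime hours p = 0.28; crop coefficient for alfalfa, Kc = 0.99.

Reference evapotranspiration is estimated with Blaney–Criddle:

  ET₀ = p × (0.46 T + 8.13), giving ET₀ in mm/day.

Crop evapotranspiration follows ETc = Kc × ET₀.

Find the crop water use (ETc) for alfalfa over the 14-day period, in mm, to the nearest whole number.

91 mm

ET₀ = 0.28 × (0.46 × 33.2 + 8.13) = 0.28 × 23.402 = 6.5526 mm/d
ETc = Kc × ET₀ = 0.99 × 6.5526 = 6.4871 mm/d
Over 14 days: 6.4871 × 14 = 90.819 mm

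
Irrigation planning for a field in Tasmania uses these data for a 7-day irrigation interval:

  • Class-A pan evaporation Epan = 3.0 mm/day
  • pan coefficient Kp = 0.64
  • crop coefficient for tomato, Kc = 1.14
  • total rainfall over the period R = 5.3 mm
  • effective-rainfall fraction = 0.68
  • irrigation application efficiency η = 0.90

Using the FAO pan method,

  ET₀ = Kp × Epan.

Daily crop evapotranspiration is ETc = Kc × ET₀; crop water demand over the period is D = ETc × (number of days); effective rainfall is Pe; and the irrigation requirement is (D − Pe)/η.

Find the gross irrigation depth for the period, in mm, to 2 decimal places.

13.02 mm

ET₀ = 0.64 × 3.0 = 1.9200 mm/d
ETc = Kc × ET₀ = 1.14 × 1.9200 = 2.1888 mm/d
Crop demand D = ETc × 7 d = 2.1888 × 7 = 15.322 mm
Pe = 0.68 × 5.3 = 3.604 mm
D − Pe = 15.322 − 3.604 = 11.718 mm
Gross irrigation = 11.718 / 0.90 = 13.020 mm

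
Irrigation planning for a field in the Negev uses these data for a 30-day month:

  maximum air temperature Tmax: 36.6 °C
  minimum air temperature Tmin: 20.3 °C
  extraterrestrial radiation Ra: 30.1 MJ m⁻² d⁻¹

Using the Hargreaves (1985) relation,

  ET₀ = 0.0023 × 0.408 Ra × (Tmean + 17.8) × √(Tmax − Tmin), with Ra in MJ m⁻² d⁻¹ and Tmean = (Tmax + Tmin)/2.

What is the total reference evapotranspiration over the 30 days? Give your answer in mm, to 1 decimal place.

Tmean = (36.6 + 20.3)/2 = 28.45 °C
0.408 Ra = 0.408 × 30.1 = 12.2808 mm/d equivalent
ET₀ = 0.0023 × 12.2808 × (28.45 + 17.8) × √16.3 = 0.0023 × 12.2808 × 46.25 × 4.0373 = 5.2742 mm/d
Over 30 days: 5.2742 × 30 = 158.226 mm

158.2 mm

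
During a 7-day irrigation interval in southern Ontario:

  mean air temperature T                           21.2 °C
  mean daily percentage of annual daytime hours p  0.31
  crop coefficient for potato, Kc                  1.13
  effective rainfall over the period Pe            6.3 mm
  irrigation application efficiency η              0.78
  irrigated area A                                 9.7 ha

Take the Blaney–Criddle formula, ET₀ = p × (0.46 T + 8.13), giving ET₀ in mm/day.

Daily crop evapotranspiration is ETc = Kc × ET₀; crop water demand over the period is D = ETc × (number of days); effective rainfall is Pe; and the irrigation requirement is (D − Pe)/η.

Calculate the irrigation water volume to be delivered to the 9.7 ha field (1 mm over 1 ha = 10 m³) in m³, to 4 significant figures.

4669 m³

ET₀ = 0.31 × (0.46 × 21.2 + 8.13) = 0.31 × 17.882 = 5.5434 mm/d
ETc = Kc × ET₀ = 1.13 × 5.5434 = 6.2640 mm/d
Crop demand D = ETc × 7 d = 6.2640 × 7 = 43.848 mm
D − Pe = 43.848 − 6.3 = 37.548 mm
Gross irrigation = 37.548 / 0.78 = 48.138 mm
Volume = 48.138 mm × 9.7 ha × 10 = 4669.4 m³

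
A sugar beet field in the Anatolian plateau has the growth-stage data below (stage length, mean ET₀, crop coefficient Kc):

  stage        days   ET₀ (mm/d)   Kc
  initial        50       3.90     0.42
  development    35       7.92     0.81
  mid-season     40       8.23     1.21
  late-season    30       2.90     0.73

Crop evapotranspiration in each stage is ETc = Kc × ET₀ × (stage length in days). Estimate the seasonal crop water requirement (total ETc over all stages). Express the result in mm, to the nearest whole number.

768 mm

initial: 0.42 × 3.90 × 50 = 81.90 mm
development: 0.81 × 7.92 × 35 = 224.53 mm
mid-season: 1.21 × 8.23 × 40 = 398.33 mm
late-season: 0.73 × 2.90 × 30 = 63.51 mm
Seasonal total = 768.27 mm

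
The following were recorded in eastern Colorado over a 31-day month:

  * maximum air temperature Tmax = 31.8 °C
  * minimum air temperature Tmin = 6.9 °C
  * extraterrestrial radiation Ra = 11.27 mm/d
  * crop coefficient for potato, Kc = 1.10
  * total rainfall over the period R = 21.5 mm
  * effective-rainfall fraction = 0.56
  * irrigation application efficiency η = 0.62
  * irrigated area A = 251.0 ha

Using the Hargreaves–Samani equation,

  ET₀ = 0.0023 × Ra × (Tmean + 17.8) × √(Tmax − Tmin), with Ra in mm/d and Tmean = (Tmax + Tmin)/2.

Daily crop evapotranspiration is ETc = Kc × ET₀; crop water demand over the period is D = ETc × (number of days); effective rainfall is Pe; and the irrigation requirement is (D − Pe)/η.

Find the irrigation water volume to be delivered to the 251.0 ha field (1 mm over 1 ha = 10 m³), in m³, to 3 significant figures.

Tmean = (31.8 + 6.9)/2 = 19.35 °C
ET₀ = 0.0023 × 11.27 × (19.35 + 17.8) × √24.9 = 0.0023 × 11.27 × 37.15 × 4.9900 = 4.8052 mm/d
ETc = Kc × ET₀ = 1.10 × 4.8052 = 5.2857 mm/d
Crop demand D = ETc × 31 d = 5.2857 × 31 = 163.857 mm
Pe = 0.56 × 21.5 = 12.040 mm
D − Pe = 163.857 − 12.040 = 151.817 mm
Gross irrigation = 151.817 / 0.62 = 244.866 mm
Volume = 244.866 mm × 251.0 ha × 10 = 614613.7 m³

615000 m³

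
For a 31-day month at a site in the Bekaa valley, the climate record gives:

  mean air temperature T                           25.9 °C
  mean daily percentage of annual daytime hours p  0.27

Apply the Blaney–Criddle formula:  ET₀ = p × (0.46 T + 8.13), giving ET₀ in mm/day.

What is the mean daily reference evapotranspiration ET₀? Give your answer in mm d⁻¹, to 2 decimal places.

5.41 mm d⁻¹

ET₀ = 0.27 × (0.46 × 25.9 + 8.13) = 0.27 × 20.044 = 5.4119 mm/d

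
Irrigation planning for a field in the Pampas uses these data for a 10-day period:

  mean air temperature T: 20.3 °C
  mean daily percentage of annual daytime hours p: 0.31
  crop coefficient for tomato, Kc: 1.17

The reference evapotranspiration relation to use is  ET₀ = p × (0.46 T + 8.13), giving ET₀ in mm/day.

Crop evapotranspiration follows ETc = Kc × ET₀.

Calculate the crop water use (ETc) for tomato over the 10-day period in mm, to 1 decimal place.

ET₀ = 0.31 × (0.46 × 20.3 + 8.13) = 0.31 × 17.468 = 5.4151 mm/d
ETc = Kc × ET₀ = 1.17 × 5.4151 = 6.3357 mm/d
Over 10 days: 6.3357 × 10 = 63.357 mm

63.4 mm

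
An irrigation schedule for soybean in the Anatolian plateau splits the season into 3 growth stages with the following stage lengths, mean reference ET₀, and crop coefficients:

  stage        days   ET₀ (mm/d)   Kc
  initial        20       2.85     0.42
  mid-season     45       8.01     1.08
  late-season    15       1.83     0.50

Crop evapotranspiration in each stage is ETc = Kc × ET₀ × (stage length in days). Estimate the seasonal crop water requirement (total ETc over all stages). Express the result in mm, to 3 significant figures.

427 mm

initial: 0.42 × 2.85 × 20 = 23.94 mm
mid-season: 1.08 × 8.01 × 45 = 389.29 mm
late-season: 0.50 × 1.83 × 15 = 13.73 mm
Seasonal total = 426.96 mm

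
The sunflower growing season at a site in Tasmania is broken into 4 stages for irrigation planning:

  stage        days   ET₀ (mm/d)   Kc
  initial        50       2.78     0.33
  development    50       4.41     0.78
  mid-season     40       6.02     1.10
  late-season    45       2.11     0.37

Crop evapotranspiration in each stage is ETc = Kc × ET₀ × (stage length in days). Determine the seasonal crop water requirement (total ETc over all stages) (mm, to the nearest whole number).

initial: 0.33 × 2.78 × 50 = 45.87 mm
development: 0.78 × 4.41 × 50 = 171.99 mm
mid-season: 1.10 × 6.02 × 40 = 264.88 mm
late-season: 0.37 × 2.11 × 45 = 35.13 mm
Seasonal total = 517.87 mm

518 mm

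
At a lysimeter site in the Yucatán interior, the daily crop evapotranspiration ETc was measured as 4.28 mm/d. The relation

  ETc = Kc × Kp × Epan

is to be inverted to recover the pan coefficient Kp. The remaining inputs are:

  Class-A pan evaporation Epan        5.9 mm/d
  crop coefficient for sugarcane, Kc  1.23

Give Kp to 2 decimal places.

0.59

ETc = Kc × Kp × Epan  ⇒  Kp = ETc / (Kc × Epan)
Kp = 4.28 / (1.23 × 5.9) = 4.28 / 7.257 = 0.5898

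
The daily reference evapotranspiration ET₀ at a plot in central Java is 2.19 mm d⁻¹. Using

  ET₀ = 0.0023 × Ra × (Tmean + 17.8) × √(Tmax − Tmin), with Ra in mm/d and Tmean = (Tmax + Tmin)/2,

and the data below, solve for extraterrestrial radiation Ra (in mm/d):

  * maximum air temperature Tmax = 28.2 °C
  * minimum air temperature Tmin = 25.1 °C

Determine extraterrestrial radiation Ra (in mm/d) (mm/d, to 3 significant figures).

Tmean = 26.65 °C; √ΔT = 1.7607
Ra = ET₀ / [0.0023 × (Tmean+17.8) × √ΔT] = 2.19 / (0.0023 × 44.45 × 1.7607) = 12.166 mm/d

12.2 mm/d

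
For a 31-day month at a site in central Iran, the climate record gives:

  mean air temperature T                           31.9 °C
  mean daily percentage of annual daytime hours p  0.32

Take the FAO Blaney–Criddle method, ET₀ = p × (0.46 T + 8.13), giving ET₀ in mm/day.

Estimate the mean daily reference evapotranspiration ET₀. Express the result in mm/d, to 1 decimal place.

ET₀ = 0.32 × (0.46 × 31.9 + 8.13) = 0.32 × 22.804 = 7.2973 mm/d

7.3 mm/d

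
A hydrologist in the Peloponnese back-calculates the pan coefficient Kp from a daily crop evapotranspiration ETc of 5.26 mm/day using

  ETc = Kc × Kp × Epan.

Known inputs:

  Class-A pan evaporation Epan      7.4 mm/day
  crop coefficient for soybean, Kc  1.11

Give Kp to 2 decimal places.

ETc = Kc × Kp × Epan  ⇒  Kp = ETc / (Kc × Epan)
Kp = 5.26 / (1.11 × 7.4) = 5.26 / 8.214 = 0.6404

0.64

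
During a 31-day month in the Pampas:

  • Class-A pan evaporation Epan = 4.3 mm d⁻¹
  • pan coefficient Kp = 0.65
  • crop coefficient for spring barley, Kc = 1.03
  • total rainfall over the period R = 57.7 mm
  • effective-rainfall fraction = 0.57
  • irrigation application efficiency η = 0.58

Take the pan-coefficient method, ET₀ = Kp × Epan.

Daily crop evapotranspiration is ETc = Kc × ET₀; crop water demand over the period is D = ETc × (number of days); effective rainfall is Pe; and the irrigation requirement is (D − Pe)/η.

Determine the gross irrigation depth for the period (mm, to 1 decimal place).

97.2 mm

ET₀ = 0.65 × 4.3 = 2.7950 mm/d
ETc = Kc × ET₀ = 1.03 × 2.7950 = 2.8789 mm/d
Crop demand D = ETc × 31 d = 2.8789 × 31 = 89.246 mm
Pe = 0.57 × 57.7 = 32.889 mm
D − Pe = 89.246 − 32.889 = 56.357 mm
Gross irrigation = 56.357 / 0.58 = 97.167 mm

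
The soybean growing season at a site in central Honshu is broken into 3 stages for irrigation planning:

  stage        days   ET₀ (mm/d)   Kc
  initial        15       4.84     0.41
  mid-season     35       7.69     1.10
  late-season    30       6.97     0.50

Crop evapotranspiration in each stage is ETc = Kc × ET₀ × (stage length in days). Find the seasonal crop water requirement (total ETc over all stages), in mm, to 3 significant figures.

430 mm

initial: 0.41 × 4.84 × 15 = 29.77 mm
mid-season: 1.10 × 7.69 × 35 = 296.07 mm
late-season: 0.50 × 6.97 × 30 = 104.55 mm
Seasonal total = 430.39 mm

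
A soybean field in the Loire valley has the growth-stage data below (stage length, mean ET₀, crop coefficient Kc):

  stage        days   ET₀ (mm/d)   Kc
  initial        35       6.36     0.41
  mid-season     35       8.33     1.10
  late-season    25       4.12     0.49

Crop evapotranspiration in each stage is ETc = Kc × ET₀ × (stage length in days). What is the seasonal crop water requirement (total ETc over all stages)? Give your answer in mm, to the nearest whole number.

462 mm

initial: 0.41 × 6.36 × 35 = 91.27 mm
mid-season: 1.10 × 8.33 × 35 = 320.71 mm
late-season: 0.49 × 4.12 × 25 = 50.47 mm
Seasonal total = 462.45 mm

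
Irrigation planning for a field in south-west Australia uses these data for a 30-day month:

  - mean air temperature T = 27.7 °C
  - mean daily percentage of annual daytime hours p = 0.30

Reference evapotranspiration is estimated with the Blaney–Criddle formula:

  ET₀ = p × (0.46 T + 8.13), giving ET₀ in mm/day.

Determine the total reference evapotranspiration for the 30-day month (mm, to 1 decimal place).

187.8 mm

ET₀ = 0.30 × (0.46 × 27.7 + 8.13) = 0.30 × 20.872 = 6.2616 mm/d
Monthly total = 6.2616 × 30 = 187.848 mm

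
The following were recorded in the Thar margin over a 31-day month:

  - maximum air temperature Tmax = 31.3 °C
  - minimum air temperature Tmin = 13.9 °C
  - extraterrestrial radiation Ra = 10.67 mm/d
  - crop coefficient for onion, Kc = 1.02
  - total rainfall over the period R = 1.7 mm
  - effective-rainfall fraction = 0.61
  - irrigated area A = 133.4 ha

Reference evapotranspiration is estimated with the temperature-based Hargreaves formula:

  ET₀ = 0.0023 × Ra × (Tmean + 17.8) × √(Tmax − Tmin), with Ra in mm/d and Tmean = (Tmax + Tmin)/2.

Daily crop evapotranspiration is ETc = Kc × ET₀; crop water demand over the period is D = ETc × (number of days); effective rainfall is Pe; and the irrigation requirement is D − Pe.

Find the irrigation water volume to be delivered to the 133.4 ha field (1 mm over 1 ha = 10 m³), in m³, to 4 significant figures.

173100 m³

Tmean = (31.3 + 13.9)/2 = 22.60 °C
ET₀ = 0.0023 × 10.67 × (22.60 + 17.8) × √17.4 = 0.0023 × 10.67 × 40.40 × 4.1713 = 4.1357 mm/d
ETc = Kc × ET₀ = 1.02 × 4.1357 = 4.2184 mm/d
Crop demand D = ETc × 31 d = 4.2184 × 31 = 130.770 mm
Pe = 0.61 × 1.7 = 1.037 mm
D − Pe = 130.770 − 1.037 = 129.733 mm
Volume = 129.733 mm × 133.4 ha × 10 = 173063.8 m³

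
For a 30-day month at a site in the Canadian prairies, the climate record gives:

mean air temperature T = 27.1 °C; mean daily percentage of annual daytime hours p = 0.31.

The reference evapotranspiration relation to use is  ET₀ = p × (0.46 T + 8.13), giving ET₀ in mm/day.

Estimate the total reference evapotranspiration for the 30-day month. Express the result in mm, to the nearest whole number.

ET₀ = 0.31 × (0.46 × 27.1 + 8.13) = 0.31 × 20.596 = 6.3848 mm/d
Monthly total = 6.3848 × 30 = 191.544 mm

192 mm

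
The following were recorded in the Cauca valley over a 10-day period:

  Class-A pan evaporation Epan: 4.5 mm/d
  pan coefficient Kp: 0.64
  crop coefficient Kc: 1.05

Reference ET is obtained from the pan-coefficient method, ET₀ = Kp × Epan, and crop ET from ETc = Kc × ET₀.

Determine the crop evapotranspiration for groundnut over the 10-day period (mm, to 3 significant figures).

ET₀ = 0.64 × 4.5 = 2.8800 mm/d
ETc = Kc × ET₀ = 1.05 × 2.8800 = 3.0240 mm/d
Over 10 days: 3.0240 × 10 = 30.240 mm

30.2 mm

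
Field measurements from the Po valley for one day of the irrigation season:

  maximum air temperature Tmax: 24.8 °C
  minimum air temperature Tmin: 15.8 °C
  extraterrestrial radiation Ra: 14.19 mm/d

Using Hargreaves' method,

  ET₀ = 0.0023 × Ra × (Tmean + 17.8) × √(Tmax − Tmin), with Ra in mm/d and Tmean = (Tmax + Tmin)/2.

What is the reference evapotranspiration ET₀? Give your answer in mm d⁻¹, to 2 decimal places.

3.73 mm d⁻¹

Tmean = (24.8 + 15.8)/2 = 20.30 °C
ET₀ = 0.0023 × 14.19 × (20.30 + 17.8) × √9.0 = 0.0023 × 14.19 × 38.10 × 3.0000 = 3.7304 mm/d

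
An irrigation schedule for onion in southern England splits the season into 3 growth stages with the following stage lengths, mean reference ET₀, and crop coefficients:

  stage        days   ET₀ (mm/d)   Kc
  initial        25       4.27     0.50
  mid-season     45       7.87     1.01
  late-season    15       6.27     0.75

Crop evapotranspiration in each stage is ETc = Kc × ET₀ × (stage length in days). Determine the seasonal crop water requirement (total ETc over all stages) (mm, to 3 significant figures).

initial: 0.50 × 4.27 × 25 = 53.38 mm
mid-season: 1.01 × 7.87 × 45 = 357.69 mm
late-season: 0.75 × 6.27 × 15 = 70.54 mm
Seasonal total = 481.61 mm

482 mm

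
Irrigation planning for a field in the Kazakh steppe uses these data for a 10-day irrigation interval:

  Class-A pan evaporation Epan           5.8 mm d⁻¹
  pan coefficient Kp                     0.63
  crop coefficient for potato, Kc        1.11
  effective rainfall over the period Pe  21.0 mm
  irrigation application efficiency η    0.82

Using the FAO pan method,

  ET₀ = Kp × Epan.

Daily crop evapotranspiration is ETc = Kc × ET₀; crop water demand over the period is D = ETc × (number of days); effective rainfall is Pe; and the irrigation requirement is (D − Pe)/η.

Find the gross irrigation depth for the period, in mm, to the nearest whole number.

24 mm

ET₀ = 0.63 × 5.8 = 3.6540 mm/d
ETc = Kc × ET₀ = 1.11 × 3.6540 = 4.0559 mm/d
Crop demand D = ETc × 10 d = 4.0559 × 10 = 40.559 mm
D − Pe = 40.559 − 21.0 = 19.559 mm
Gross irrigation = 19.559 / 0.82 = 23.852 mm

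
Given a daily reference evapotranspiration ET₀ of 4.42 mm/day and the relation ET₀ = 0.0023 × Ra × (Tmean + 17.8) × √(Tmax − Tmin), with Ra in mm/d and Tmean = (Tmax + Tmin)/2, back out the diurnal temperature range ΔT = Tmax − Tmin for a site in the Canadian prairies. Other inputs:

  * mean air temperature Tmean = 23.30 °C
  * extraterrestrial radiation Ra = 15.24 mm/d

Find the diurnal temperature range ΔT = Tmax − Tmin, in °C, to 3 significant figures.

9.41 °C

√ΔT = ET₀ / [0.0023 × Ra × (Tmean+17.8)] = 4.42 / (0.0023 × 15.24 × 41.10) = 3.0681
ΔT = 3.0681² = 9.413 °C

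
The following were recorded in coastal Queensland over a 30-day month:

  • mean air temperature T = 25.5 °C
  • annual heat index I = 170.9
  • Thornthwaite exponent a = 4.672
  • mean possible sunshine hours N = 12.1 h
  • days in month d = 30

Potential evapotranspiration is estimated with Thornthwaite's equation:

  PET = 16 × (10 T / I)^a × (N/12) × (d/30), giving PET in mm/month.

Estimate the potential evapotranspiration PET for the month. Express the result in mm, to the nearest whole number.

10T/I = 10 × 25.5 / 170.9 = 1.4921
(10T/I)^a = 1.4921^4.672 = 6.4861
Uncorrected PET = 16 × 6.4861 = 103.778 mm
Correction = (N/12)(d/30) = (12.1/12)(30/30) = 1.0083
PET = 103.778 × 1.0083 = 104.639 mm/month

105 mm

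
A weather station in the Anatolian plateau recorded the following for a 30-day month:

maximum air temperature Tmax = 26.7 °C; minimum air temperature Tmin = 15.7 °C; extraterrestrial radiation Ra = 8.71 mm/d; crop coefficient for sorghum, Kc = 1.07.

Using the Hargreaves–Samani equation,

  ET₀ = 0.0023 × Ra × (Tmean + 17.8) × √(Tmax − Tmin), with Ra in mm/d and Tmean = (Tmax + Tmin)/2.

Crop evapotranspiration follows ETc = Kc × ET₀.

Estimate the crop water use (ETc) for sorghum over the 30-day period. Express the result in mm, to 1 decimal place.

83.2 mm

Tmean = (26.7 + 15.7)/2 = 21.20 °C
ET₀ = 0.0023 × 8.71 × (21.20 + 17.8) × √11.0 = 0.0023 × 8.71 × 39.00 × 3.3166 = 2.5912 mm/d
ETc = Kc × ET₀ = 1.07 × 2.5912 = 2.7726 mm/d
Over 30 days: 2.7726 × 30 = 83.178 mm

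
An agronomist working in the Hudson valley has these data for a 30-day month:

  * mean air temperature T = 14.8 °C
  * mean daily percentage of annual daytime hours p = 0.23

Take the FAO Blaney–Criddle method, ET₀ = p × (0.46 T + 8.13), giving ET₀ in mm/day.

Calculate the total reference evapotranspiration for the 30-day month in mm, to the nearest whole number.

103 mm

ET₀ = 0.23 × (0.46 × 14.8 + 8.13) = 0.23 × 14.938 = 3.4357 mm/d
Monthly total = 3.4357 × 30 = 103.071 mm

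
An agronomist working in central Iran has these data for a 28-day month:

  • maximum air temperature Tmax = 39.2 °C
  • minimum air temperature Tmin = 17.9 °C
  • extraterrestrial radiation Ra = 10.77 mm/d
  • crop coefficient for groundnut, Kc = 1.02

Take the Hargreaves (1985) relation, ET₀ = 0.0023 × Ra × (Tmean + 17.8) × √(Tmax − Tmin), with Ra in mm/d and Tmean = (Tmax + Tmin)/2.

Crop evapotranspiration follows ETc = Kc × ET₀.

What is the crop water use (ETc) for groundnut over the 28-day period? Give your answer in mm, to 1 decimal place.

151.3 mm

Tmean = (39.2 + 17.9)/2 = 28.55 °C
ET₀ = 0.0023 × 10.77 × (28.55 + 17.8) × √21.3 = 0.0023 × 10.77 × 46.35 × 4.6152 = 5.2989 mm/d
ETc = Kc × ET₀ = 1.02 × 5.2989 = 5.4049 mm/d
Over 28 days: 5.4049 × 28 = 151.337 mm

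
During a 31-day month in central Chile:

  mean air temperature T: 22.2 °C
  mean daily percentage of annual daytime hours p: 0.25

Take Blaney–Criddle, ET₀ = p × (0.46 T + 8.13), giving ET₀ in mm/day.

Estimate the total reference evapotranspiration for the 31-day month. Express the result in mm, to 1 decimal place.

ET₀ = 0.25 × (0.46 × 22.2 + 8.13) = 0.25 × 18.342 = 4.5855 mm/d
Monthly total = 4.5855 × 31 = 142.151 mm

142.2 mm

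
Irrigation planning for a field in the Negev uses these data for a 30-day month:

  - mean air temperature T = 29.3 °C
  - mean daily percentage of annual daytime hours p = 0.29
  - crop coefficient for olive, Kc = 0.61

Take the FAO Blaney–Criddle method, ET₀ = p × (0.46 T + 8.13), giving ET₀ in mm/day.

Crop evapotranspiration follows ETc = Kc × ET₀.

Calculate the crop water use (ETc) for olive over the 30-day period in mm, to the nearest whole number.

115 mm

ET₀ = 0.29 × (0.46 × 29.3 + 8.13) = 0.29 × 21.608 = 6.2663 mm/d
ETc = Kc × ET₀ = 0.61 × 6.2663 = 3.8224 mm/d
Over 30 days: 3.8224 × 30 = 114.672 mm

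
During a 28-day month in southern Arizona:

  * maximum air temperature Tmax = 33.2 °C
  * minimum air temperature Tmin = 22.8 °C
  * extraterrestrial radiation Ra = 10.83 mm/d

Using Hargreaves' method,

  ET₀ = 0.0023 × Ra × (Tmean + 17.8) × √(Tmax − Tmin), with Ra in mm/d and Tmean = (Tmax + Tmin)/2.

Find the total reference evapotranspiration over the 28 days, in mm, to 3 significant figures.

103 mm

Tmean = (33.2 + 22.8)/2 = 28.00 °C
ET₀ = 0.0023 × 10.83 × (28.00 + 17.8) × √10.4 = 0.0023 × 10.83 × 45.80 × 3.2249 = 3.6791 mm/d
Over 28 days: 3.6791 × 28 = 103.015 mm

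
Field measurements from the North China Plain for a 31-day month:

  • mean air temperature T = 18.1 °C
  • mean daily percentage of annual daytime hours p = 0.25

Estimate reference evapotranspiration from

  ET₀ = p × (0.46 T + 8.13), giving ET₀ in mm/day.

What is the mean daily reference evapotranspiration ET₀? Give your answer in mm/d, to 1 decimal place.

ET₀ = 0.25 × (0.46 × 18.1 + 8.13) = 0.25 × 16.456 = 4.1140 mm/d

4.1 mm/d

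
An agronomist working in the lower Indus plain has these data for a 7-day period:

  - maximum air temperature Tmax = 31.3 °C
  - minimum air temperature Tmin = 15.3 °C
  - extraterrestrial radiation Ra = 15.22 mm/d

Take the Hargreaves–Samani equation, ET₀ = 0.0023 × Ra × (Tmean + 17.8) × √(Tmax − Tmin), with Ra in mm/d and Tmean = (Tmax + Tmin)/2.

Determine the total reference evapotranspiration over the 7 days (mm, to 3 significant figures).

40.3 mm

Tmean = (31.3 + 15.3)/2 = 23.30 °C
ET₀ = 0.0023 × 15.22 × (23.30 + 17.8) × √16.0 = 0.0023 × 15.22 × 41.10 × 4.0000 = 5.7550 mm/d
Over 7 days: 5.7550 × 7 = 40.285 mm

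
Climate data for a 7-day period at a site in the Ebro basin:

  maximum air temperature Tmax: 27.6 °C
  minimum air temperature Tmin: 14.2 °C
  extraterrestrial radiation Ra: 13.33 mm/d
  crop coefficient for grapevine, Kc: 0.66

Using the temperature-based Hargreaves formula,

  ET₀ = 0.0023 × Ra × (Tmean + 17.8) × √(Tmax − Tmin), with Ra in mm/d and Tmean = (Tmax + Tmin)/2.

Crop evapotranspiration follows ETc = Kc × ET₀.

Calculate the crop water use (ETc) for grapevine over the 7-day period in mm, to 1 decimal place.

Tmean = (27.6 + 14.2)/2 = 20.90 °C
ET₀ = 0.0023 × 13.33 × (20.90 + 17.8) × √13.4 = 0.0023 × 13.33 × 38.70 × 3.6606 = 4.3433 mm/d
ETc = Kc × ET₀ = 0.66 × 4.3433 = 2.8666 mm/d
Over 7 days: 2.8666 × 7 = 20.066 mm

20.1 mm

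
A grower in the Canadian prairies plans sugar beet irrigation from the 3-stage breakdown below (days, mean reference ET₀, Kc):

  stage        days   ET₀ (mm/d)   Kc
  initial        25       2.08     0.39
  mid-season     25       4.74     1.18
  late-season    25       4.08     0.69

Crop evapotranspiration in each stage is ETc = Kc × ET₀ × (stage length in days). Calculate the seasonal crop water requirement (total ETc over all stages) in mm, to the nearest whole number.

initial: 0.39 × 2.08 × 25 = 20.28 mm
mid-season: 1.18 × 4.74 × 25 = 139.83 mm
late-season: 0.69 × 4.08 × 25 = 70.38 mm
Seasonal total = 230.49 mm

230 mm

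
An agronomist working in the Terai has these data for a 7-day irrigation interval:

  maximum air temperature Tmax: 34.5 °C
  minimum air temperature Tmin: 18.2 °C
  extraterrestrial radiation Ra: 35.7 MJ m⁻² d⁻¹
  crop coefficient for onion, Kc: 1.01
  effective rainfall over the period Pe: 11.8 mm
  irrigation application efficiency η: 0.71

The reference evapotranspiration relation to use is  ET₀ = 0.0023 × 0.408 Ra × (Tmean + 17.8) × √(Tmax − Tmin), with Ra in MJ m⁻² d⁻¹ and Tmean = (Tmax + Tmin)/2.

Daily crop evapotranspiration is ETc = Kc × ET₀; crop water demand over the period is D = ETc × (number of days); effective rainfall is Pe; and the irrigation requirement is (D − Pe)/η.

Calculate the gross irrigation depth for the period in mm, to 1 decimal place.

Tmean = (34.5 + 18.2)/2 = 26.35 °C
0.408 Ra = 0.408 × 35.7 = 14.5656 mm/d equivalent
ET₀ = 0.0023 × 14.5656 × (26.35 + 17.8) × √16.3 = 0.0023 × 14.5656 × 44.15 × 4.0373 = 5.9714 mm/d
ETc = Kc × ET₀ = 1.01 × 5.9714 = 6.0311 mm/d
Crop demand D = ETc × 7 d = 6.0311 × 7 = 42.218 mm
D − Pe = 42.218 − 11.8 = 30.418 mm
Gross irrigation = 30.418 / 0.71 = 42.842 mm

42.8 mm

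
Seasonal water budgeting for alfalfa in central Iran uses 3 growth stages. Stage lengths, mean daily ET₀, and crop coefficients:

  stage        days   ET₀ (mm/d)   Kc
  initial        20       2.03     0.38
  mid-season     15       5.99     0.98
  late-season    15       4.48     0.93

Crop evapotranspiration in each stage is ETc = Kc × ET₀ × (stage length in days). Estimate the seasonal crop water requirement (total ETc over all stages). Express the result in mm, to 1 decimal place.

166.0 mm

initial: 0.38 × 2.03 × 20 = 15.43 mm
mid-season: 0.98 × 5.99 × 15 = 88.05 mm
late-season: 0.93 × 4.48 × 15 = 62.50 mm
Seasonal total = 165.98 mm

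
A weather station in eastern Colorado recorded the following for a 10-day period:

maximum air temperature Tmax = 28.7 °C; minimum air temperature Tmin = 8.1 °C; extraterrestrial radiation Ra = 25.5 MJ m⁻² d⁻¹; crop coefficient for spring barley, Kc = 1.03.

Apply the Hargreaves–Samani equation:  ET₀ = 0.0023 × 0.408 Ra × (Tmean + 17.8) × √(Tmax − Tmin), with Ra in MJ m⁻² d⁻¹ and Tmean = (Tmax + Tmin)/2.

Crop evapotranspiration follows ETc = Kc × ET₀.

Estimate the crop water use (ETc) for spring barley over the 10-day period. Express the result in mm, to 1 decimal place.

40.5 mm

Tmean = (28.7 + 8.1)/2 = 18.40 °C
0.408 Ra = 0.408 × 25.5 = 10.4040 mm/d equivalent
ET₀ = 0.0023 × 10.4040 × (18.40 + 17.8) × √20.6 = 0.0023 × 10.4040 × 36.20 × 4.5387 = 3.9316 mm/d
ETc = Kc × ET₀ = 1.03 × 3.9316 = 4.0495 mm/d
Over 10 days: 4.0495 × 10 = 40.495 mm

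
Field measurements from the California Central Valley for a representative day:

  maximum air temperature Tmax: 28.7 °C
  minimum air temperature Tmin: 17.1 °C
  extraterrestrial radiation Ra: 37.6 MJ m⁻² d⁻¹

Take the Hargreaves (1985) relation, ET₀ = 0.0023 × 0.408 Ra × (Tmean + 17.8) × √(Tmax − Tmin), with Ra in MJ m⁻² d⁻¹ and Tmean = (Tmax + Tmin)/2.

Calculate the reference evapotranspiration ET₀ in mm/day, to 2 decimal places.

Tmean = (28.7 + 17.1)/2 = 22.90 °C
0.408 Ra = 0.408 × 37.6 = 15.3408 mm/d equivalent
ET₀ = 0.0023 × 15.3408 × (22.90 + 17.8) × √11.6 = 0.0023 × 15.3408 × 40.70 × 3.4059 = 4.8911 mm/d

4.89 mm/day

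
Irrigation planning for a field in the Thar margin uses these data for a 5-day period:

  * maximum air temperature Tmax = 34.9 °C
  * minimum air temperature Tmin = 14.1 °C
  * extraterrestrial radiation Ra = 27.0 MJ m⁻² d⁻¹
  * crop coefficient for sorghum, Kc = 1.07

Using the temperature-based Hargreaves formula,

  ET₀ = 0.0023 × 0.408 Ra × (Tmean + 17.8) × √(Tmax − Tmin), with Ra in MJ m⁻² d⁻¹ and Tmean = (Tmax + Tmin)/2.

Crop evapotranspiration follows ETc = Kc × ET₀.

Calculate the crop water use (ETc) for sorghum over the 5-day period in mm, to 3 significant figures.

Tmean = (34.9 + 14.1)/2 = 24.50 °C
0.408 Ra = 0.408 × 27.0 = 11.0160 mm/d equivalent
ET₀ = 0.0023 × 11.0160 × (24.50 + 17.8) × √20.8 = 0.0023 × 11.0160 × 42.30 × 4.5607 = 4.8879 mm/d
ETc = Kc × ET₀ = 1.07 × 4.8879 = 5.2301 mm/d
Over 5 days: 5.2301 × 5 = 26.151 mm

26.2 mm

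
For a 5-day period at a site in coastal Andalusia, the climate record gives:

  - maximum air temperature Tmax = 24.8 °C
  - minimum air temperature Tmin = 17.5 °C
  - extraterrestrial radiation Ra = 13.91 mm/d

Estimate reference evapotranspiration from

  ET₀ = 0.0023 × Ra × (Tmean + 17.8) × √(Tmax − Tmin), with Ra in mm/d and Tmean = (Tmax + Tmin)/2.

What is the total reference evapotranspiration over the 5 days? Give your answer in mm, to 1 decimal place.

16.8 mm

Tmean = (24.8 + 17.5)/2 = 21.15 °C
ET₀ = 0.0023 × 13.91 × (21.15 + 17.8) × √7.3 = 0.0023 × 13.91 × 38.95 × 2.7019 = 3.3669 mm/d
Over 5 days: 3.3669 × 5 = 16.835 mm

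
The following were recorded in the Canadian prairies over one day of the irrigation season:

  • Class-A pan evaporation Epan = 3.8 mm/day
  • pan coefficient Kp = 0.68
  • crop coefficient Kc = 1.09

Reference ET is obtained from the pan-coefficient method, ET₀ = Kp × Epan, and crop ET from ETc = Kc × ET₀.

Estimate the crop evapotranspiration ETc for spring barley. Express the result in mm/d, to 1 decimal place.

2.8 mm/d

ET₀ = 0.68 × 3.8 = 2.5840 mm/d
ETc = Kc × ET₀ = 1.09 × 2.5840 = 2.8166 mm/d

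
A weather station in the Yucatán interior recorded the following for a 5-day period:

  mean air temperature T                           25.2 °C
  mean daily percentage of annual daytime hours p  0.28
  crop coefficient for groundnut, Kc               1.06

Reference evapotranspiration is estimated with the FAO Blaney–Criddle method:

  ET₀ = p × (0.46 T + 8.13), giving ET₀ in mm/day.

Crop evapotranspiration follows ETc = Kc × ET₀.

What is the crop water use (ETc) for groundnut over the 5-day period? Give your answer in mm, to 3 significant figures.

ET₀ = 0.28 × (0.46 × 25.2 + 8.13) = 0.28 × 19.722 = 5.5222 mm/d
ETc = Kc × ET₀ = 1.06 × 5.5222 = 5.8535 mm/d
Over 5 days: 5.8535 × 5 = 29.268 mm

29.3 mm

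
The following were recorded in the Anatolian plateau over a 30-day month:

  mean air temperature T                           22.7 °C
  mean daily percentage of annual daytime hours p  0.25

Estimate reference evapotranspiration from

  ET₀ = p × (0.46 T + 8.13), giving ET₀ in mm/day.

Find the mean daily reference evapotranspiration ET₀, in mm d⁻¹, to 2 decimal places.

4.64 mm d⁻¹

ET₀ = 0.25 × (0.46 × 22.7 + 8.13) = 0.25 × 18.572 = 4.6430 mm/d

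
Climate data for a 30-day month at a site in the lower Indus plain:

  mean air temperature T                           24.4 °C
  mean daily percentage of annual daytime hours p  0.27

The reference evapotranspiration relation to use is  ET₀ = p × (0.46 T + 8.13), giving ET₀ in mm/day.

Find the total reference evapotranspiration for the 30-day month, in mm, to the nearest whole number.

ET₀ = 0.27 × (0.46 × 24.4 + 8.13) = 0.27 × 19.354 = 5.2256 mm/d
Monthly total = 5.2256 × 30 = 156.768 mm

157 mm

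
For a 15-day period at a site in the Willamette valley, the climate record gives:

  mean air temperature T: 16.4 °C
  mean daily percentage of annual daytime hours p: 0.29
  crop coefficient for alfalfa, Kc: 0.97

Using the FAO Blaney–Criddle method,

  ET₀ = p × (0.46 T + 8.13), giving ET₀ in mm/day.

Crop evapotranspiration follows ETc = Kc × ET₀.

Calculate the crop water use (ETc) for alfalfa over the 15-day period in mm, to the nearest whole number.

66 mm

ET₀ = 0.29 × (0.46 × 16.4 + 8.13) = 0.29 × 15.674 = 4.5455 mm/d
ETc = Kc × ET₀ = 0.97 × 4.5455 = 4.4091 mm/d
Over 15 days: 4.4091 × 15 = 66.137 mm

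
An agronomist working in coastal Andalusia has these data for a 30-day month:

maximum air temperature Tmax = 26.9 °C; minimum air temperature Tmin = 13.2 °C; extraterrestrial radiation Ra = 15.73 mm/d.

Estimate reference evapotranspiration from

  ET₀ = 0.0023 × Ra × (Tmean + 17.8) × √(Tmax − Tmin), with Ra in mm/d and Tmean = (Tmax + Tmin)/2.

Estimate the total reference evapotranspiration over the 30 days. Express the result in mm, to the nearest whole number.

152 mm

Tmean = (26.9 + 13.2)/2 = 20.05 °C
ET₀ = 0.0023 × 15.73 × (20.05 + 17.8) × √13.7 = 0.0023 × 15.73 × 37.85 × 3.7014 = 5.0686 mm/d
Over 30 days: 5.0686 × 30 = 152.058 mm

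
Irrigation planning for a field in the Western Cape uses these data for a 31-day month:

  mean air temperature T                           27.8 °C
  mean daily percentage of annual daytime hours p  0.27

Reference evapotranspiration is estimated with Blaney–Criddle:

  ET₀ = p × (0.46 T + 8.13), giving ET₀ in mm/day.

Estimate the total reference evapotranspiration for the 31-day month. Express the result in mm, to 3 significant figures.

175 mm

ET₀ = 0.27 × (0.46 × 27.8 + 8.13) = 0.27 × 20.918 = 5.6479 mm/d
Monthly total = 5.6479 × 31 = 175.085 mm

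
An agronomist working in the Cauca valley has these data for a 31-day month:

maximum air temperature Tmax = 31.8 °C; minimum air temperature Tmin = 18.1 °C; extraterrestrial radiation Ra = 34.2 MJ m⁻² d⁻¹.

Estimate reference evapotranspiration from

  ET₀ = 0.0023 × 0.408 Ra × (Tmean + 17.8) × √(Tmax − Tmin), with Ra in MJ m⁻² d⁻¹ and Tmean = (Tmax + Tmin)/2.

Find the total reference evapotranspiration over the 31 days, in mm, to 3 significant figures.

157 mm

Tmean = (31.8 + 18.1)/2 = 24.95 °C
0.408 Ra = 0.408 × 34.2 = 13.9536 mm/d equivalent
ET₀ = 0.0023 × 13.9536 × (24.95 + 17.8) × √13.7 = 0.0023 × 13.9536 × 42.75 × 3.7014 = 5.0783 mm/d
Over 31 days: 5.0783 × 31 = 157.427 mm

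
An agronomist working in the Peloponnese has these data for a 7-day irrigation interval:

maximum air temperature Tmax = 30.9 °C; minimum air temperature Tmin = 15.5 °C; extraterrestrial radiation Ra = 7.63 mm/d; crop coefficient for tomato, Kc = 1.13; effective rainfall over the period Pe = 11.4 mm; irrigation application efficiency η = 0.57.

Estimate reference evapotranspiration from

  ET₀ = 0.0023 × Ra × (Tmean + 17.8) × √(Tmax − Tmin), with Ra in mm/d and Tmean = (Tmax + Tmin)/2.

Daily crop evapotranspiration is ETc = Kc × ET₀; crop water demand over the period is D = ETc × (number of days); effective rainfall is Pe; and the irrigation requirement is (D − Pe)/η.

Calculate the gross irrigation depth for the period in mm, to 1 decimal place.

19.2 mm

Tmean = (30.9 + 15.5)/2 = 23.20 °C
ET₀ = 0.0023 × 7.63 × (23.20 + 17.8) × √15.4 = 0.0023 × 7.63 × 41.00 × 3.9243 = 2.8236 mm/d
ETc = Kc × ET₀ = 1.13 × 2.8236 = 3.1907 mm/d
Crop demand D = ETc × 7 d = 3.1907 × 7 = 22.335 mm
D − Pe = 22.335 − 11.4 = 10.935 mm
Gross irrigation = 10.935 / 0.57 = 19.184 mm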